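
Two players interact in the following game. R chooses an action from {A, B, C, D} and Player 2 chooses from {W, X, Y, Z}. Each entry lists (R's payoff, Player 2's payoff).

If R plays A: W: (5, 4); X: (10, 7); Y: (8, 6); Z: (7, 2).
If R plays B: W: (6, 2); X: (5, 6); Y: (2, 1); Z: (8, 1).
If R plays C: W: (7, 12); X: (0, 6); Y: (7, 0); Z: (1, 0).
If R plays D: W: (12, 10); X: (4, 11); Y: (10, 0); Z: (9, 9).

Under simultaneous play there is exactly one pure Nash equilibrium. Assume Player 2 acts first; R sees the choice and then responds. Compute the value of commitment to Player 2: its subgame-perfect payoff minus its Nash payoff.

R best-responds to each possible Player 2 move:
- W → R plays D (best of 5, 6, 7, 12); Player 2 gets 10.
- X → R plays A (best of 10, 5, 0, 4); Player 2 gets 7.
- Y → R plays D (best of 8, 2, 7, 10); Player 2 gets 0.
- Z → R plays D (best of 7, 8, 1, 9); Player 2 gets 9.
Maximizing over 10, 7, 0, 9, Player 2 chooses W. Subgame-perfect outcome: (D, W) with payoffs (12, 10).
For the simultaneous game, intersect best replies.
R's best replies: W→D; X→A; Y→D; Z→D.
Player 2's best replies: A→X; B→X; C→W; D→X.
Only (A, X) has each player best-responding; Nash payoffs (10, 7).
Player 2's commitment gain: 10 − 7 = 3.

3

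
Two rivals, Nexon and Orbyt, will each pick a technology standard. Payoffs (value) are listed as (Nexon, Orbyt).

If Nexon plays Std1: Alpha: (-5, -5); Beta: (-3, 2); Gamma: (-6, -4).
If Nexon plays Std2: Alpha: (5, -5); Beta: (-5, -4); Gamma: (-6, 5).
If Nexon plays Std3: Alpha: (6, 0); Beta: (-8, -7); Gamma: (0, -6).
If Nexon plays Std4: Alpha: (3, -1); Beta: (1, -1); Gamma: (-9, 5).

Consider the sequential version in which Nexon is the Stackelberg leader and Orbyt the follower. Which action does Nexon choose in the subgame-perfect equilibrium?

Backward induction with Nexon moving first.
- Std1 → Orbyt plays Beta (best of -5, 2, -4); Nexon gets -3.
- Std2 → Orbyt plays Gamma (best of -5, -4, 5); Nexon gets -6.
- Std3 → Orbyt plays Alpha (best of 0, -7, -6); Nexon gets 6.
- Std4 → Orbyt plays Gamma (best of -1, -1, 5); Nexon gets -9.
Nexon's induced payoffs are -3, -6, 6, -9, so Nexon commits to Std3. Subgame-perfect outcome: (Std3, Alpha) with payoffs (6, 0).

Std3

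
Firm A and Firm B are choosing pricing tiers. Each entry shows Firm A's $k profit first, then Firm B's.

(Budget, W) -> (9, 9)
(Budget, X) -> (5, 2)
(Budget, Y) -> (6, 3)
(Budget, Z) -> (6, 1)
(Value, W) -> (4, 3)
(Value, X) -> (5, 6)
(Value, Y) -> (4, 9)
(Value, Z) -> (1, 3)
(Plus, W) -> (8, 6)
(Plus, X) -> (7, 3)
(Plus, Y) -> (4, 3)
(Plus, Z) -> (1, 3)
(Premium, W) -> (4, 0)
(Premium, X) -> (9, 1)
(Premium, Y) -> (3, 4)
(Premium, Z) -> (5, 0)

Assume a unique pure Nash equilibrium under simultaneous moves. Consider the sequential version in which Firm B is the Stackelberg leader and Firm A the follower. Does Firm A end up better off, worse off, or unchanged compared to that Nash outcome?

unchanged

Backward induction with Firm B moving first.
- W: Firm A compares 9, 4, 8, 4 and picks Budget; Firm B would get 9.
- X: Firm A compares 5, 5, 7, 9 and picks Premium; Firm B would get 1.
- Y: Firm A compares 6, 4, 4, 3 and picks Budget; Firm B would get 3.
- Z: Firm A compares 6, 1, 1, 5 and picks Budget; Firm B would get 1.
Firm B's induced payoffs are 9, 1, 3, 1, so Firm B commits to W. Subgame-perfect outcome: (Budget, W) with payoffs (9, 9).
Now find the simultaneous Nash equilibrium.
Firm A's best replies: W→Budget; X→Premium; Y→Budget; Z→Budget.
Firm B's best replies: Budget→W; Value→Y; Plus→W; Premium→Y.
The unique mutual best reply is (Budget, W), giving (9, 9).
Firm A earns 9 sequentially versus 9 at the Nash outcome: unchanged.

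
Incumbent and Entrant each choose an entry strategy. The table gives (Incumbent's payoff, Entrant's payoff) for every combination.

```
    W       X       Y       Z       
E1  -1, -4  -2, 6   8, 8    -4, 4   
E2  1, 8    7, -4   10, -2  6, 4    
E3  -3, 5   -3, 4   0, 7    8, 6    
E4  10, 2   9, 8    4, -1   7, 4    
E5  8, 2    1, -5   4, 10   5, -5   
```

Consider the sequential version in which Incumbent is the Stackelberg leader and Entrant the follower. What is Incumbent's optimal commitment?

E4

Work backward from Entrant's decision.
- E1: BR = Y, leader payoff 8.
- E2: BR = W, leader payoff 1.
- E3: BR = Y, leader payoff 0.
- E4: BR = X, leader payoff 9.
- E5: BR = Y, leader payoff 4.
Among 8, 1, 0, 9, 4, the best is 9 at E4. Subgame-perfect outcome: (E4, X) with payoffs (9, 8).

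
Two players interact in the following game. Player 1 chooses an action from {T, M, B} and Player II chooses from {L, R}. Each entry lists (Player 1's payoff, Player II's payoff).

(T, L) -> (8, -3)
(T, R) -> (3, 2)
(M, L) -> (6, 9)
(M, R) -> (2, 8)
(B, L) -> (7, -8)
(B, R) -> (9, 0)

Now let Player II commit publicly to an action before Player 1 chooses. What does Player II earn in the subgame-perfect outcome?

0

Player 1 best-responds to each possible Player II move:
- L → Player 1 plays T (best of 8, 6, 7); Player II gets -3.
- R → Player 1 plays B (best of 3, 2, 9); Player II gets 0.
Among -3, 0, the best is 0 at R. Subgame-perfect outcome: (B, R) with payoffs (9, 0).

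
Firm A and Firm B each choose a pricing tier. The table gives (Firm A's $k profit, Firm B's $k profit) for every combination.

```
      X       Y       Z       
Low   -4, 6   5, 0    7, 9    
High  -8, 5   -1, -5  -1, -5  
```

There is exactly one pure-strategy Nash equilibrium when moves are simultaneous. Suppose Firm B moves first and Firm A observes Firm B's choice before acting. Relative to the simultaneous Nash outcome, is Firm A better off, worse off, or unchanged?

Solve by backward induction (Firm B leads).
- X: BR = Low, leader payoff 6.
- Y: BR = Low, leader payoff 0.
- Z: BR = Low, leader payoff 9.
Firm B's induced payoffs are 6, 0, 9, so Firm B commits to Z. Subgame-perfect outcome: (Low, Z) with payoffs (7, 9).
For the simultaneous game, intersect best replies.
Firm A's best replies: X→Low; Y→Low; Z→Low.
Firm B's best replies: Low→Z; High→X.
Only (Low, Z) has each player best-responding; Nash payoffs (7, 9).
Firm A earns 7 sequentially versus 7 at the Nash outcome: unchanged.

unchanged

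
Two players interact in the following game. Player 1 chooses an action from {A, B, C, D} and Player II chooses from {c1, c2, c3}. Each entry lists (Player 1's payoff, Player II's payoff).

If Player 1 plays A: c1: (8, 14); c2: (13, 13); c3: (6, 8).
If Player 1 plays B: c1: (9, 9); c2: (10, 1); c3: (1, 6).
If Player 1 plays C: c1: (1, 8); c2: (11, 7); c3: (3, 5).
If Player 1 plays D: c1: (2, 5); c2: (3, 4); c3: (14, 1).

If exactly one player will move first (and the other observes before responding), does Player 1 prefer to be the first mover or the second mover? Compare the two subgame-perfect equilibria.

second

If Player 1 leads: Player II's best replies are A→c1, B→c1, C→c1, D→c1; Player 1's induced payoffs 8, 9, 1, 2; outcome (B, c1), payoffs (9, 9).
If Player II leads: Player 1's best replies are c1→B, c2→A, c3→D; Player II's induced payoffs 9, 13, 1; outcome (A, c2), payoffs (13, 13).
Player 1 gets 9 moving first and 13 moving second, so Player 1 prefers to move second.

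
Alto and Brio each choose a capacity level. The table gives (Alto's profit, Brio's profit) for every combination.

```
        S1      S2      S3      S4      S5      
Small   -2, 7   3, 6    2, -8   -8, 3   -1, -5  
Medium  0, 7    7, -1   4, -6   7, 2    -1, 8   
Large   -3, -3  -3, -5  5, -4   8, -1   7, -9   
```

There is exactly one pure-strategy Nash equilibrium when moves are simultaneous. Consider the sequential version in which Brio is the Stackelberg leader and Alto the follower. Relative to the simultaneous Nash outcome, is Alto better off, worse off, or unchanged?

worse off

Backward induction with Brio moving first.
- S1 → Alto plays Medium (best of -2, 0, -3); Brio gets 7.
- S2 → Alto plays Medium (best of 3, 7, -3); Brio gets -1.
- S3 → Alto plays Large (best of 2, 4, 5); Brio gets -4.
- S4 → Alto plays Large (best of -8, 7, 8); Brio gets -1.
- S5 → Alto plays Large (best of -1, -1, 7); Brio gets -9.
Brio's induced payoffs are 7, -1, -4, -1, -9, so Brio commits to S1. Subgame-perfect outcome: (Medium, S1) with payoffs (0, 7).
Under simultaneous play:
Alto's best replies: S1→Medium; S2→Medium; S3→Large; S4→Large; S5→Large.
Brio's best replies: Small→S1; Medium→S5; Large→S4.
The unique mutual best reply is (Large, S4), giving (8, -1).
Alto earns 0 sequentially versus 8 at the Nash outcome: worse off.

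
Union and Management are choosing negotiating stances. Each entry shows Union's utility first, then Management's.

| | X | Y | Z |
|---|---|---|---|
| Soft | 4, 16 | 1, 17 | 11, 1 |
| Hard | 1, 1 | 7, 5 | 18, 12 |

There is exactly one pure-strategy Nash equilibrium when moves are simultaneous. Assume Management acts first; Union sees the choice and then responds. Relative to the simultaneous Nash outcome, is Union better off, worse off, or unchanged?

worse off

Solve by backward induction (Management leads).
- X: BR = Soft, leader payoff 16.
- Y: BR = Hard, leader payoff 5.
- Z: BR = Hard, leader payoff 12.
Among 16, 5, 12, the best is 16 at X. Subgame-perfect outcome: (Soft, X) with payoffs (4, 16).
Now find the simultaneous Nash equilibrium.
Union's best replies: X→Soft; Y→Hard; Z→Hard.
Management's best replies: Soft→Y; Hard→Z.
Only (Hard, Z) has each player best-responding; Nash payoffs (18, 12).
Union earns 4 sequentially versus 18 at the Nash outcome: worse off.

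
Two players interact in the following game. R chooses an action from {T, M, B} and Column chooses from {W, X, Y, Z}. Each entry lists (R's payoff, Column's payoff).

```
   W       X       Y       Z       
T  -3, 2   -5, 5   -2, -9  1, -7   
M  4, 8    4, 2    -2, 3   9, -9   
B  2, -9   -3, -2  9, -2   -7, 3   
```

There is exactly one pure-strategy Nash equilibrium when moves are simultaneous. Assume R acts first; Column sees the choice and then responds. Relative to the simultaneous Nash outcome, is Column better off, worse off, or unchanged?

unchanged

Solve by backward induction (R leads).
- T → Column plays X (best of 2, 5, -9, -7); R gets -5.
- M → Column plays W (best of 8, 2, 3, -9); R gets 4.
- B → Column plays Z (best of -9, -2, -2, 3); R gets -7.
Maximizing over -5, 4, -7, R chooses M. Subgame-perfect outcome: (M, W) with payoffs (4, 8).
Now find the simultaneous Nash equilibrium.
R's best replies: W→M; X→M; Y→B; Z→M.
Column's best replies: T→X; M→W; B→Z.
The unique mutual best reply is (M, W), giving (4, 8).
Column earns 8 sequentially versus 8 at the Nash outcome: unchanged.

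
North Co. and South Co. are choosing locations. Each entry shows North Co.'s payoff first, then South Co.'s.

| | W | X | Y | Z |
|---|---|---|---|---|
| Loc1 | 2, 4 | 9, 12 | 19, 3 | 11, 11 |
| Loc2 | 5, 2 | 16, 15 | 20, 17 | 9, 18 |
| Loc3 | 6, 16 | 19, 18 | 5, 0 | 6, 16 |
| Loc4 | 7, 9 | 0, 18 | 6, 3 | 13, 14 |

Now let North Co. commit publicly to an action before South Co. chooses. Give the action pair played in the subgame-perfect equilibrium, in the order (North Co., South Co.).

(Loc3, X)

Work backward from South Co.'s decision.
- Loc1: BR = X, leader payoff 9.
- Loc2: BR = Z, leader payoff 9.
- Loc3: BR = X, leader payoff 19.
- Loc4: BR = X, leader payoff 0.
Among 9, 9, 19, 0, the best is 19 at Loc3. Subgame-perfect outcome: (Loc3, X) with payoffs (19, 18).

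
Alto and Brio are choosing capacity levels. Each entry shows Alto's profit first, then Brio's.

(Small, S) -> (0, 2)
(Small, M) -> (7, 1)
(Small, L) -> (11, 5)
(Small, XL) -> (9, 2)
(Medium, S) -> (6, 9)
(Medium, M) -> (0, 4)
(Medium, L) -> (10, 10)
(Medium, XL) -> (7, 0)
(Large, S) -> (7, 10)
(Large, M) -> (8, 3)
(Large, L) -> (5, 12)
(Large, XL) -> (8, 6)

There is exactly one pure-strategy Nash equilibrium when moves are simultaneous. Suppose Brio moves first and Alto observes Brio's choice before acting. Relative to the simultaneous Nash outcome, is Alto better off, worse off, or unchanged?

worse off

Solve by backward induction (Brio leads).
- S: Alto compares 0, 6, 7 and picks Large; Brio would get 10.
- M: Alto compares 7, 0, 8 and picks Large; Brio would get 3.
- L: Alto compares 11, 10, 5 and picks Small; Brio would get 5.
- XL: Alto compares 9, 7, 8 and picks Small; Brio would get 2.
Maximizing over 10, 3, 5, 2, Brio chooses S. Subgame-perfect outcome: (Large, S) with payoffs (7, 10).
For the simultaneous game, intersect best replies.
Alto's best replies: S→Large; M→Large; L→Small; XL→Small.
Brio's best replies: Small→L; Medium→L; Large→L.
The unique mutual best reply is (Small, L), giving (11, 5).
Alto earns 7 sequentially versus 11 at the Nash outcome: worse off.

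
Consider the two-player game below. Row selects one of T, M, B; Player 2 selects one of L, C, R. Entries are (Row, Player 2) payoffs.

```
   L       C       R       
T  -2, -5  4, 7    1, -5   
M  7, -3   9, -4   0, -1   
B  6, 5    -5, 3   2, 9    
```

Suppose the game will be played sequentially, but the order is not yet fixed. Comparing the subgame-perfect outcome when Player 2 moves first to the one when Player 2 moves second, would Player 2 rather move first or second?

first

If Row leads: Player 2's best replies are T→C, M→R, B→R; Row's induced payoffs 4, 0, 2; outcome (T, C), payoffs (4, 7).
If Player 2 leads: Row's best replies are L→M, C→M, R→B; Player 2's induced payoffs -3, -4, 9; outcome (B, R), payoffs (2, 9).
Player 2 gets 9 moving first and 7 moving second, so Player 2 prefers to move first.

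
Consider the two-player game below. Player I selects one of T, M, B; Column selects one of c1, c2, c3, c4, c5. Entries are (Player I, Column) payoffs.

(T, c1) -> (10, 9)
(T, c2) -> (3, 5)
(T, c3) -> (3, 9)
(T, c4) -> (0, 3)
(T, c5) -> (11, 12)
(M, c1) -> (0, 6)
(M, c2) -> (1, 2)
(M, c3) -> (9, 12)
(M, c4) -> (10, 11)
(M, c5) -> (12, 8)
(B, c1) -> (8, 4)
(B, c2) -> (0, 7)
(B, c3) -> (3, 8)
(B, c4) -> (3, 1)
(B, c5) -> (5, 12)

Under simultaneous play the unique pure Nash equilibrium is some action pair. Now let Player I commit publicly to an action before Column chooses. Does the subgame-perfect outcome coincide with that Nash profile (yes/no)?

no

Work backward from Column's decision.
- T → Column plays c5 (best of 9, 5, 9, 3, 12); Player I gets 11.
- M → Column plays c3 (best of 6, 2, 12, 11, 8); Player I gets 9.
- B → Column plays c5 (best of 4, 7, 8, 1, 12); Player I gets 5.
Maximizing over 11, 9, 5, Player I chooses T. Subgame-perfect outcome: (T, c5) with payoffs (11, 12).
Now find the simultaneous Nash equilibrium.
Player I's best replies: c1→T; c2→T; c3→M; c4→M; c5→M.
Column's best replies: T→c5; M→c3; B→c5.
Only (M, c3) has each player best-responding; Nash payoffs (9, 12).
Sequential outcome (T, c5) differs from the Nash profile (M, c3).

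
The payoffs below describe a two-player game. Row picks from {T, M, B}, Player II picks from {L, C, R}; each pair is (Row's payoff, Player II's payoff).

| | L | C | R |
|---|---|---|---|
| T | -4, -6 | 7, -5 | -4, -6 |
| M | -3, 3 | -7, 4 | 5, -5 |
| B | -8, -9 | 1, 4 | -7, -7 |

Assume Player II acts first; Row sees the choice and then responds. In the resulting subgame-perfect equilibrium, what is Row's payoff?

-3

Work backward from Row's decision.
- L: BR = M, leader payoff 3.
- C: BR = T, leader payoff -5.
- R: BR = M, leader payoff -5.
Player II's induced payoffs are 3, -5, -5, so Player II commits to L. Subgame-perfect outcome: (M, L) with payoffs (-3, 3).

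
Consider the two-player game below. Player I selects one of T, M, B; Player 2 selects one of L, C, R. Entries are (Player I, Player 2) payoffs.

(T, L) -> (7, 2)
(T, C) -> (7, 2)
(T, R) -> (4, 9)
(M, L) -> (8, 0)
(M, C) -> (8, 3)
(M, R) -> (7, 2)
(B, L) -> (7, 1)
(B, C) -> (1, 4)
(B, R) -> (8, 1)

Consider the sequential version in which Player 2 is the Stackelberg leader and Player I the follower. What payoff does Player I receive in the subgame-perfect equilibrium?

Solve by backward induction (Player 2 leads).
- L → Player I plays M (best of 7, 8, 7); Player 2 gets 0.
- C → Player I plays M (best of 7, 8, 1); Player 2 gets 3.
- R → Player I plays B (best of 4, 7, 8); Player 2 gets 1.
Player 2's induced payoffs are 0, 3, 1, so Player 2 commits to C. Subgame-perfect outcome: (M, C) with payoffs (8, 3).

8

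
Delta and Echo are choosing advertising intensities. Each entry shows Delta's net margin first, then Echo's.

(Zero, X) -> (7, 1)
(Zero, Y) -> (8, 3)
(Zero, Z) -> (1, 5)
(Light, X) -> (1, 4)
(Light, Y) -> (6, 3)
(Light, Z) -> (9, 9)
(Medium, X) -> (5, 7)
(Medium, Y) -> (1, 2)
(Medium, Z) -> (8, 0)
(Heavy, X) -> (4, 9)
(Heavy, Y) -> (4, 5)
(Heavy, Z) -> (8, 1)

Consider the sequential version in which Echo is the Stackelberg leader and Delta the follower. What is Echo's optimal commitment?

Z

Backward induction with Echo moving first.
- X → Delta plays Zero (best of 7, 1, 5, 4); Echo gets 1.
- Y → Delta plays Zero (best of 8, 6, 1, 4); Echo gets 3.
- Z → Delta plays Light (best of 1, 9, 8, 8); Echo gets 9.
Maximizing over 1, 3, 9, Echo chooses Z. Subgame-perfect outcome: (Light, Z) with payoffs (9, 9).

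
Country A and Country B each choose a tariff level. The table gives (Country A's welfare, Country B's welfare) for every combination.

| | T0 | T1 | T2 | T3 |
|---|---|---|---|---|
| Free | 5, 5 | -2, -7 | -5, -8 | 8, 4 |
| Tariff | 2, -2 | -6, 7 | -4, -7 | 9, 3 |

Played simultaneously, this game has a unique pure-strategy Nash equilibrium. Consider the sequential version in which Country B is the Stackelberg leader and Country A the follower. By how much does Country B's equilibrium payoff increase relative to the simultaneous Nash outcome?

Country A best-responds to each possible Country B move:
- T0: BR = Free, leader payoff 5.
- T1: BR = Free, leader payoff -7.
- T2: BR = Tariff, leader payoff -7.
- T3: BR = Tariff, leader payoff 3.
Maximizing over 5, -7, -7, 3, Country B chooses T0. Subgame-perfect outcome: (Free, T0) with payoffs (5, 5).
Under simultaneous play:
Country A's best replies: T0→Free; T1→Free; T2→Tariff; T3→Tariff.
Country B's best replies: Free→T0; Tariff→T1.
Only (Free, T0) has each player best-responding; Nash payoffs (5, 5).
Country B's commitment gain: 5 − 5 = 0.

0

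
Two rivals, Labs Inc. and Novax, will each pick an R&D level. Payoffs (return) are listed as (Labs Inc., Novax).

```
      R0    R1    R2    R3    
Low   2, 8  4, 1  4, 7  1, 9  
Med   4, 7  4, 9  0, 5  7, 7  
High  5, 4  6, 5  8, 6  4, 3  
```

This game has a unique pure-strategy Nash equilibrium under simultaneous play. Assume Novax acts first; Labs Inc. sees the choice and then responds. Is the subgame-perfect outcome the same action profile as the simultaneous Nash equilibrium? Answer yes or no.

no

Backward induction with Novax moving first.
- R0 → Labs Inc. plays High (best of 2, 4, 5); Novax gets 4.
- R1 → Labs Inc. plays High (best of 4, 4, 6); Novax gets 5.
- R2 → Labs Inc. plays High (best of 4, 0, 8); Novax gets 6.
- R3 → Labs Inc. plays Med (best of 1, 7, 4); Novax gets 7.
Novax's induced payoffs are 4, 5, 6, 7, so Novax commits to R3. Subgame-perfect outcome: (Med, R3) with payoffs (7, 7).
For the simultaneous game, intersect best replies.
Labs Inc.'s best replies: R0→High; R1→High; R2→High; R3→Med.
Novax's best replies: Low→R3; Med→R1; High→R2.
Only (High, R2) has each player best-responding; Nash payoffs (8, 6).
Sequential outcome (Med, R3) differs from the Nash profile (High, R2).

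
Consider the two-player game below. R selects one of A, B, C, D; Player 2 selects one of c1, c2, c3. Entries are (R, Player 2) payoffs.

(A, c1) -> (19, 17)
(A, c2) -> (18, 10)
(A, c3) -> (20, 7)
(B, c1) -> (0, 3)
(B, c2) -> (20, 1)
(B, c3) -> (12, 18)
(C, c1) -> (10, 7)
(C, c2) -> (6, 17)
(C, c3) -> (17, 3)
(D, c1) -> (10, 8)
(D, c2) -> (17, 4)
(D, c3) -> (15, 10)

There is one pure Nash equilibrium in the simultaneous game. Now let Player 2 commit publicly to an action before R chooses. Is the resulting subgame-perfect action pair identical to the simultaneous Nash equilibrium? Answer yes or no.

Solve by backward induction (Player 2 leads).
- c1: BR = A, leader payoff 17.
- c2: BR = B, leader payoff 1.
- c3: BR = A, leader payoff 7.
Player 2's induced payoffs are 17, 1, 7, so Player 2 commits to c1. Subgame-perfect outcome: (A, c1) with payoffs (19, 17).
Under simultaneous play:
R's best replies: c1→A; c2→B; c3→A.
Player 2's best replies: A→c1; B→c3; C→c2; D→c3.
Only (A, c1) has each player best-responding; Nash payoffs (19, 17).
Sequential outcome (A, c1) coincides with the Nash profile (A, c1).

yes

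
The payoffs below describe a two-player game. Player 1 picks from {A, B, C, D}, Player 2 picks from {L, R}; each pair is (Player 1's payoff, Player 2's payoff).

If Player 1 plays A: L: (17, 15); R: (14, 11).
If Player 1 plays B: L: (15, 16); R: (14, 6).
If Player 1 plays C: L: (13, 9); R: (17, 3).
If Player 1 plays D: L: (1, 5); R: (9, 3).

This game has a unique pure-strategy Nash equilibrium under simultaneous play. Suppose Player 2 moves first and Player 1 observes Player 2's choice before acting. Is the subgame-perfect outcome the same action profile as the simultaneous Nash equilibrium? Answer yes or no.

Work backward from Player 1's decision.
- L: BR = A, leader payoff 15.
- R: BR = C, leader payoff 3.
Maximizing over 15, 3, Player 2 chooses L. Subgame-perfect outcome: (A, L) with payoffs (17, 15).
Now find the simultaneous Nash equilibrium.
Player 1's best replies: L→A; R→C.
Player 2's best replies: A→L; B→L; C→L; D→L.
The unique mutual best reply is (A, L), giving (17, 15).
Sequential outcome (A, L) coincides with the Nash profile (A, L).

yes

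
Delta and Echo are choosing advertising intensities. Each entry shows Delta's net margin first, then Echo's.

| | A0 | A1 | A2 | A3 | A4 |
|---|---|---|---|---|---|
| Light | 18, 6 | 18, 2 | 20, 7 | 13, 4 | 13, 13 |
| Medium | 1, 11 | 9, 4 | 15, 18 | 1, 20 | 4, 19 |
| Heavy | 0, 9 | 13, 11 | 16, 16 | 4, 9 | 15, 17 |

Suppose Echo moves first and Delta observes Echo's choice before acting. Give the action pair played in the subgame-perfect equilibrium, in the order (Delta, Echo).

Work backward from Delta's decision.
- A0: Delta compares 18, 1, 0 and picks Light; Echo would get 6.
- A1: Delta compares 18, 9, 13 and picks Light; Echo would get 2.
- A2: Delta compares 20, 15, 16 and picks Light; Echo would get 7.
- A3: Delta compares 13, 1, 4 and picks Light; Echo would get 4.
- A4: Delta compares 13, 4, 15 and picks Heavy; Echo would get 17.
Echo's induced payoffs are 6, 2, 7, 4, 17, so Echo commits to A4. Subgame-perfect outcome: (Heavy, A4) with payoffs (15, 17).

(Heavy, A4)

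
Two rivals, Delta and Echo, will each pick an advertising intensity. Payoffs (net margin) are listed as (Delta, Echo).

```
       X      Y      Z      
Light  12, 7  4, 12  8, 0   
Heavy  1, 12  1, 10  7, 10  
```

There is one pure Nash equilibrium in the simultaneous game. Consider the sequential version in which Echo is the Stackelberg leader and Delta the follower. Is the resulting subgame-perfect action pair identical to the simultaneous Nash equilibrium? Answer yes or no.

Solve by backward induction (Echo leads).
- X: BR = Light, leader payoff 7.
- Y: BR = Light, leader payoff 12.
- Z: BR = Light, leader payoff 0.
Among 7, 12, 0, the best is 12 at Y. Subgame-perfect outcome: (Light, Y) with payoffs (4, 12).
Now find the simultaneous Nash equilibrium.
Delta's best replies: X→Light; Y→Light; Z→Light.
Echo's best replies: Light→Y; Heavy→X.
Only (Light, Y) has each player best-responding; Nash payoffs (4, 12).
Sequential outcome (Light, Y) coincides with the Nash profile (Light, Y).

yes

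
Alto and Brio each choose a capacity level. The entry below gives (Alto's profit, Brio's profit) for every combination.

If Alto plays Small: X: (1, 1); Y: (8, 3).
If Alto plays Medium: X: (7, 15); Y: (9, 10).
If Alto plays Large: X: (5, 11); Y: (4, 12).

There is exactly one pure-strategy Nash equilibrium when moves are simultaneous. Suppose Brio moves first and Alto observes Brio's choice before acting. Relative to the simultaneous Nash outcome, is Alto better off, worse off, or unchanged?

unchanged

Solve by backward induction (Brio leads).
- X → Alto plays Medium (best of 1, 7, 5); Brio gets 15.
- Y → Alto plays Medium (best of 8, 9, 4); Brio gets 10.
Brio's induced payoffs are 15, 10, so Brio commits to X. Subgame-perfect outcome: (Medium, X) with payoffs (7, 15).
Under simultaneous play:
Alto's best replies: X→Medium; Y→Medium.
Brio's best replies: Small→Y; Medium→X; Large→Y.
The unique mutual best reply is (Medium, X), giving (7, 15).
Alto earns 7 sequentially versus 7 at the Nash outcome: unchanged.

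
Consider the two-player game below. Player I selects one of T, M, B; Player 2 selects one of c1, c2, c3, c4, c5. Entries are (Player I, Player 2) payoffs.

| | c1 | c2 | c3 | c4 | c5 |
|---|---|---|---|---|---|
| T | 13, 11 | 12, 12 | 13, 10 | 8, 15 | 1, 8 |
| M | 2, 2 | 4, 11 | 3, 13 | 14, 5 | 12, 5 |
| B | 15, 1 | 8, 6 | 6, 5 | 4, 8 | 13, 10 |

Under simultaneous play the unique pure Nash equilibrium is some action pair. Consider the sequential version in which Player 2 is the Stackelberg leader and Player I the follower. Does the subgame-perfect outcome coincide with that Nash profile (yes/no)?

Player I best-responds to each possible Player 2 move:
- c1: Player I compares 13, 2, 15 and picks B; Player 2 would get 1.
- c2: Player I compares 12, 4, 8 and picks T; Player 2 would get 12.
- c3: Player I compares 13, 3, 6 and picks T; Player 2 would get 10.
- c4: Player I compares 8, 14, 4 and picks M; Player 2 would get 5.
- c5: Player I compares 1, 12, 13 and picks B; Player 2 would get 10.
Among 1, 12, 10, 5, 10, the best is 12 at c2. Subgame-perfect outcome: (T, c2) with payoffs (12, 12).
Under simultaneous play:
Player I's best replies: c1→B; c2→T; c3→T; c4→M; c5→B.
Player 2's best replies: T→c4; M→c3; B→c5.
Only (B, c5) has each player best-responding; Nash payoffs (13, 10).
Sequential outcome (T, c2) differs from the Nash profile (B, c5).

no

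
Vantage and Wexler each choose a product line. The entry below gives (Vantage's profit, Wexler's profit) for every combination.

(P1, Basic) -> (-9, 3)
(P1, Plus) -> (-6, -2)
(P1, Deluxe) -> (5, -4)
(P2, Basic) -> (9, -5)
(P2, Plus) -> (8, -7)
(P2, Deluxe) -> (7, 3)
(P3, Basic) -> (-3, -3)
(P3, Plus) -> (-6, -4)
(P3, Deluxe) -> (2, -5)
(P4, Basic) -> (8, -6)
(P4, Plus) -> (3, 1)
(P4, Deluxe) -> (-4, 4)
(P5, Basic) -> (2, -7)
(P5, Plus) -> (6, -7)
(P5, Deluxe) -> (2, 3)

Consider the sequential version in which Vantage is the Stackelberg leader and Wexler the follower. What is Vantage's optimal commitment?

Work backward from Wexler's decision.
- P1 → Wexler plays Basic (best of 3, -2, -4); Vantage gets -9.
- P2 → Wexler plays Deluxe (best of -5, -7, 3); Vantage gets 7.
- P3 → Wexler plays Basic (best of -3, -4, -5); Vantage gets -3.
- P4 → Wexler plays Deluxe (best of -6, 1, 4); Vantage gets -4.
- P5 → Wexler plays Deluxe (best of -7, -7, 3); Vantage gets 2.
Vantage's induced payoffs are -9, 7, -3, -4, 2, so Vantage commits to P2. Subgame-perfect outcome: (P2, Deluxe) with payoffs (7, 3).

P2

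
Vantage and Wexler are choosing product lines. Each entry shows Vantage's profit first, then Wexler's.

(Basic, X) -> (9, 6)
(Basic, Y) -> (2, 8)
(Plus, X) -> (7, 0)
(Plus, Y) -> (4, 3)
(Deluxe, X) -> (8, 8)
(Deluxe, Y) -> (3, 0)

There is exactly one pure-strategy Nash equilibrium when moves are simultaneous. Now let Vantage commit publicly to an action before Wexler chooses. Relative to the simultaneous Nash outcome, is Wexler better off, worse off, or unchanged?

better off

Work backward from Wexler's decision.
- Basic → Wexler plays Y (best of 6, 8); Vantage gets 2.
- Plus → Wexler plays Y (best of 0, 3); Vantage gets 4.
- Deluxe → Wexler plays X (best of 8, 0); Vantage gets 8.
Among 2, 4, 8, the best is 8 at Deluxe. Subgame-perfect outcome: (Deluxe, X) with payoffs (8, 8).
For the simultaneous game, intersect best replies.
Vantage's best replies: X→Basic; Y→Plus.
Wexler's best replies: Basic→Y; Plus→Y; Deluxe→X.
Only (Plus, Y) has each player best-responding; Nash payoffs (4, 3).
Wexler earns 8 sequentially versus 3 at the Nash outcome: better off.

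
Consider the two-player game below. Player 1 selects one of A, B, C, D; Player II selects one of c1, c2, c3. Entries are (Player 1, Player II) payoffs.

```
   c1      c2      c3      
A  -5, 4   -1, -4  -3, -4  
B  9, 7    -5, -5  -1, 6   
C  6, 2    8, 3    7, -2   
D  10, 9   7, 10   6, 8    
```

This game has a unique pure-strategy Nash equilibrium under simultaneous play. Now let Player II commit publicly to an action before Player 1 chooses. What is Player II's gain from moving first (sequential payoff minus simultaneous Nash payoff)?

Backward induction with Player II moving first.
- c1: Player 1 compares -5, 9, 6, 10 and picks D; Player II would get 9.
- c2: Player 1 compares -1, -5, 8, 7 and picks C; Player II would get 3.
- c3: Player 1 compares -3, -1, 7, 6 and picks C; Player II would get -2.
Maximizing over 9, 3, -2, Player II chooses c1. Subgame-perfect outcome: (D, c1) with payoffs (10, 9).
Under simultaneous play:
Player 1's best replies: c1→D; c2→C; c3→C.
Player II's best replies: A→c1; B→c1; C→c2; D→c2.
The unique mutual best reply is (C, c2), giving (8, 3).
Player II's commitment gain: 9 − 3 = 6.

6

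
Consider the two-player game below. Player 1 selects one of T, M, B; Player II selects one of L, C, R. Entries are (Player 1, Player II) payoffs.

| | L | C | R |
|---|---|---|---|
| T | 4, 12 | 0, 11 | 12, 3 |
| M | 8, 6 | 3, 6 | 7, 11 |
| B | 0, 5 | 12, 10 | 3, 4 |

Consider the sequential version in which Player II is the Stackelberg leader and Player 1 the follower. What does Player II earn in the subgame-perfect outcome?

Backward induction with Player II moving first.
- L: BR = M, leader payoff 6.
- C: BR = B, leader payoff 10.
- R: BR = T, leader payoff 3.
Among 6, 10, 3, the best is 10 at C. Subgame-perfect outcome: (B, C) with payoffs (12, 10).

10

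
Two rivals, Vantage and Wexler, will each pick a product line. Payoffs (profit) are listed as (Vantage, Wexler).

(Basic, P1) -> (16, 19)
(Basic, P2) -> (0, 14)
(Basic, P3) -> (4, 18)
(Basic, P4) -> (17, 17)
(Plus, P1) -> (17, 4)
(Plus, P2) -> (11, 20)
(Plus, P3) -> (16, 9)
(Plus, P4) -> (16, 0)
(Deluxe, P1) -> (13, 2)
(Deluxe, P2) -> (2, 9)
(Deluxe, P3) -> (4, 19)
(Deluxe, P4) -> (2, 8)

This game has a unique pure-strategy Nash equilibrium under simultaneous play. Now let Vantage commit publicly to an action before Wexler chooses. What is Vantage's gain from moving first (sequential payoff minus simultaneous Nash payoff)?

5

Backward induction with Vantage moving first.
- Basic → Wexler plays P1 (best of 19, 14, 18, 17); Vantage gets 16.
- Plus → Wexler plays P2 (best of 4, 20, 9, 0); Vantage gets 11.
- Deluxe → Wexler plays P3 (best of 2, 9, 19, 8); Vantage gets 4.
Vantage's induced payoffs are 16, 11, 4, so Vantage commits to Basic. Subgame-perfect outcome: (Basic, P1) with payoffs (16, 19).
Now find the simultaneous Nash equilibrium.
Vantage's best replies: P1→Plus; P2→Plus; P3→Plus; P4→Basic.
Wexler's best replies: Basic→P1; Plus→P2; Deluxe→P3.
Only (Plus, P2) has each player best-responding; Nash payoffs (11, 20).
Vantage's commitment gain: 16 − 11 = 5.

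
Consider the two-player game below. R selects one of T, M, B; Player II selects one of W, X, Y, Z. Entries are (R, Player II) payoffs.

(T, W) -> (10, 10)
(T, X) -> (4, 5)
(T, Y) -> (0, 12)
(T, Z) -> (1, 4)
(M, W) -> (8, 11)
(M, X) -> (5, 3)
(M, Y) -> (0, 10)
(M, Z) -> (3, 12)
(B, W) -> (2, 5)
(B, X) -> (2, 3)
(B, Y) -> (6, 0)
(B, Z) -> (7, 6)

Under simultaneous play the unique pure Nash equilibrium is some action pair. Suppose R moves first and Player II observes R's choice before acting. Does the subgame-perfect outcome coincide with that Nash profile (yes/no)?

yes

Solve by backward induction (R leads).
- T → Player II plays Y (best of 10, 5, 12, 4); R gets 0.
- M → Player II plays Z (best of 11, 3, 10, 12); R gets 3.
- B → Player II plays Z (best of 5, 3, 0, 6); R gets 7.
R's induced payoffs are 0, 3, 7, so R commits to B. Subgame-perfect outcome: (B, Z) with payoffs (7, 6).
Now find the simultaneous Nash equilibrium.
R's best replies: W→T; X→M; Y→B; Z→B.
Player II's best replies: T→Y; M→Z; B→Z.
The unique mutual best reply is (B, Z), giving (7, 6).
Sequential outcome (B, Z) coincides with the Nash profile (B, Z).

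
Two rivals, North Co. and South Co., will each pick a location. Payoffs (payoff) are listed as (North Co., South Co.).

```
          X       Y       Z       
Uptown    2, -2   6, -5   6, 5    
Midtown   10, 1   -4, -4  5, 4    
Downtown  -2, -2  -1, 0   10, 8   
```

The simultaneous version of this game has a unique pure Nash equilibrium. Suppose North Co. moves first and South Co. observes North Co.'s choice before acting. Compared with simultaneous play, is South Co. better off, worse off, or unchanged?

unchanged

Work backward from South Co.'s decision.
- Uptown → South Co. plays Z (best of -2, -5, 5); North Co. gets 6.
- Midtown → South Co. plays Z (best of 1, -4, 4); North Co. gets 5.
- Downtown → South Co. plays Z (best of -2, 0, 8); North Co. gets 10.
Maximizing over 6, 5, 10, North Co. chooses Downtown. Subgame-perfect outcome: (Downtown, Z) with payoffs (10, 8).
For the simultaneous game, intersect best replies.
North Co.'s best replies: X→Midtown; Y→Uptown; Z→Downtown.
South Co.'s best replies: Uptown→Z; Midtown→Z; Downtown→Z.
Only (Downtown, Z) has each player best-responding; Nash payoffs (10, 8).
South Co. earns 8 sequentially versus 8 at the Nash outcome: unchanged.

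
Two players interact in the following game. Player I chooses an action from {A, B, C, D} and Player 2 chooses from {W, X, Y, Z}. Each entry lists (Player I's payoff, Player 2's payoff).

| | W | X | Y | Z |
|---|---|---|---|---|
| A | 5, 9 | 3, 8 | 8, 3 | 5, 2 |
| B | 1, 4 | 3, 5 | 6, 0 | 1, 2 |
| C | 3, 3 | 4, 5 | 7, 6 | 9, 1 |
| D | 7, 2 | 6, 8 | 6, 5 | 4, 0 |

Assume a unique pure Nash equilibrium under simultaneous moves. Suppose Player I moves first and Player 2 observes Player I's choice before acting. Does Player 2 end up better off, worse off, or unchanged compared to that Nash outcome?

worse off

Work backward from Player 2's decision.
- A → Player 2 plays W (best of 9, 8, 3, 2); Player I gets 5.
- B → Player 2 plays X (best of 4, 5, 0, 2); Player I gets 3.
- C → Player 2 plays Y (best of 3, 5, 6, 1); Player I gets 7.
- D → Player 2 plays X (best of 2, 8, 5, 0); Player I gets 6.
Player I's induced payoffs are 5, 3, 7, 6, so Player I commits to C. Subgame-perfect outcome: (C, Y) with payoffs (7, 6).
Under simultaneous play:
Player I's best replies: W→D; X→D; Y→A; Z→C.
Player 2's best replies: A→W; B→X; C→Y; D→X.
Only (D, X) has each player best-responding; Nash payoffs (6, 8).
Player 2 earns 6 sequentially versus 8 at the Nash outcome: worse off.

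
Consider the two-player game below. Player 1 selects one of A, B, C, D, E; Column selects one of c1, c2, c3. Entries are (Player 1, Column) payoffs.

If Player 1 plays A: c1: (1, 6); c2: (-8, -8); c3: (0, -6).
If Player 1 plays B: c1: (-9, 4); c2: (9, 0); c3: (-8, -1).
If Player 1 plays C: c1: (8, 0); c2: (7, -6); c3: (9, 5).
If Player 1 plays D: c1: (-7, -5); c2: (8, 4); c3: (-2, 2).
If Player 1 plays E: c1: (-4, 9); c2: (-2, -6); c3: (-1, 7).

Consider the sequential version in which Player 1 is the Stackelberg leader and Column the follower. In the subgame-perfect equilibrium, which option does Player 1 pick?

Column best-responds to each possible Player 1 move:
- A: Column compares 6, -8, -6 and picks c1; Player 1 would get 1.
- B: Column compares 4, 0, -1 and picks c1; Player 1 would get -9.
- C: Column compares 0, -6, 5 and picks c3; Player 1 would get 9.
- D: Column compares -5, 4, 2 and picks c2; Player 1 would get 8.
- E: Column compares 9, -6, 7 and picks c1; Player 1 would get -4.
Maximizing over 1, -9, 9, 8, -4, Player 1 chooses C. Subgame-perfect outcome: (C, c3) with payoffs (9, 5).

C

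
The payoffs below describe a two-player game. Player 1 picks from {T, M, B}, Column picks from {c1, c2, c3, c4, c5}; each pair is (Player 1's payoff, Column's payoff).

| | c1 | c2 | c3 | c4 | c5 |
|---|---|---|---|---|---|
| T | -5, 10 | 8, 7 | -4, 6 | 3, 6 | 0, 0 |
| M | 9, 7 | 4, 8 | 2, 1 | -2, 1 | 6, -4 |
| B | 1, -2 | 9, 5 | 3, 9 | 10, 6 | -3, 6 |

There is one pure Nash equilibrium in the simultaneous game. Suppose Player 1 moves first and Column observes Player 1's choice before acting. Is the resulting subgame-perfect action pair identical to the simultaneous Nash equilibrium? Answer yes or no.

no

Backward induction with Player 1 moving first.
- T → Column plays c1 (best of 10, 7, 6, 6, 0); Player 1 gets -5.
- M → Column plays c2 (best of 7, 8, 1, 1, -4); Player 1 gets 4.
- B → Column plays c3 (best of -2, 5, 9, 6, 6); Player 1 gets 3.
Player 1's induced payoffs are -5, 4, 3, so Player 1 commits to M. Subgame-perfect outcome: (M, c2) with payoffs (4, 8).
Now find the simultaneous Nash equilibrium.
Player 1's best replies: c1→M; c2→B; c3→B; c4→B; c5→M.
Column's best replies: T→c1; M→c2; B→c3.
Only (B, c3) has each player best-responding; Nash payoffs (3, 9).
Sequential outcome (M, c2) differs from the Nash profile (B, c3).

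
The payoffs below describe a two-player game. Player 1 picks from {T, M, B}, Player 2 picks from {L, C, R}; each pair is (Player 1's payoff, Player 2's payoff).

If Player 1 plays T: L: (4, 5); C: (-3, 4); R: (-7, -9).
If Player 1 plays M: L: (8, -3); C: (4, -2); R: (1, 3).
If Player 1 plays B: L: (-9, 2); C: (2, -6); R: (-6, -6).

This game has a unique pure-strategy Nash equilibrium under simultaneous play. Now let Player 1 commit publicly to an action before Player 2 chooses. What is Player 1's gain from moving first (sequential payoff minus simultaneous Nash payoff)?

Backward induction with Player 1 moving first.
- T: BR = L, leader payoff 4.
- M: BR = R, leader payoff 1.
- B: BR = L, leader payoff -9.
Maximizing over 4, 1, -9, Player 1 chooses T. Subgame-perfect outcome: (T, L) with payoffs (4, 5).
Now find the simultaneous Nash equilibrium.
Player 1's best replies: L→M; C→M; R→M.
Player 2's best replies: T→L; M→R; B→L.
Only (M, R) has each player best-responding; Nash payoffs (1, 3).
Player 1's commitment gain: 4 − 1 = 3.

3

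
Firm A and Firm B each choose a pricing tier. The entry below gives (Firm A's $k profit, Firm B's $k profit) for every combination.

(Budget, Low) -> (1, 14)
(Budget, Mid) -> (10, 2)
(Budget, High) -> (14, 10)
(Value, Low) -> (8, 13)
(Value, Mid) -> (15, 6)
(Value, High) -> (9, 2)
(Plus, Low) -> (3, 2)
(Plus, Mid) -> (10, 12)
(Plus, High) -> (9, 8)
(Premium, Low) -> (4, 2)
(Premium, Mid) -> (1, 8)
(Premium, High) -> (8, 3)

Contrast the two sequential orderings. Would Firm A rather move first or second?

If Firm A leads: Firm B's best replies are Budget→Low, Value→Low, Plus→Mid, Premium→Mid; Firm A's induced payoffs 1, 8, 10, 1; outcome (Plus, Mid), payoffs (10, 12).
If Firm B leads: Firm A's best replies are Low→Value, Mid→Value, High→Budget; Firm B's induced payoffs 13, 6, 10; outcome (Value, Low), payoffs (8, 13).
Firm A gets 10 moving first and 8 moving second, so Firm A prefers to move first.

first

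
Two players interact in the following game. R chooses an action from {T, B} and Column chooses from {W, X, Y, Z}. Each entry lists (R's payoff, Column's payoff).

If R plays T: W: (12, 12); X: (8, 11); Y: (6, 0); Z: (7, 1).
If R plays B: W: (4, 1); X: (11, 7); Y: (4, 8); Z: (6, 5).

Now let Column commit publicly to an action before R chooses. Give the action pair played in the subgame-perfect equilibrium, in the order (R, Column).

(T, W)

Solve by backward induction (Column leads).
- W: BR = T, leader payoff 12.
- X: BR = B, leader payoff 7.
- Y: BR = T, leader payoff 0.
- Z: BR = T, leader payoff 1.
Among 12, 7, 0, 1, the best is 12 at W. Subgame-perfect outcome: (T, W) with payoffs (12, 12).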